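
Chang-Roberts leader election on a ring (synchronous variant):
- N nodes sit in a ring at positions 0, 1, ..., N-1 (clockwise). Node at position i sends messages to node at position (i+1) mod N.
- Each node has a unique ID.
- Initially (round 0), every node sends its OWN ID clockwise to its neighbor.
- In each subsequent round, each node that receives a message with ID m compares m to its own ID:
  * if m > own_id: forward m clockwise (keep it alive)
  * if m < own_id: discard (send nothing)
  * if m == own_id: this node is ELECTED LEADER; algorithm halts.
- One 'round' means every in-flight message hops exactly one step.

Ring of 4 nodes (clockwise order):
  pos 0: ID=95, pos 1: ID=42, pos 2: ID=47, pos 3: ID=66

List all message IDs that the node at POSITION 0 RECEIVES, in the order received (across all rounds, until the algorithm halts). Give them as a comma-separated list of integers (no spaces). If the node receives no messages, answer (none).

Round 1: pos1(id42) recv 95: fwd; pos2(id47) recv 42: drop; pos3(id66) recv 47: drop; pos0(id95) recv 66: drop
Round 2: pos2(id47) recv 95: fwd
Round 3: pos3(id66) recv 95: fwd
Round 4: pos0(id95) recv 95: ELECTED

Answer: 66,95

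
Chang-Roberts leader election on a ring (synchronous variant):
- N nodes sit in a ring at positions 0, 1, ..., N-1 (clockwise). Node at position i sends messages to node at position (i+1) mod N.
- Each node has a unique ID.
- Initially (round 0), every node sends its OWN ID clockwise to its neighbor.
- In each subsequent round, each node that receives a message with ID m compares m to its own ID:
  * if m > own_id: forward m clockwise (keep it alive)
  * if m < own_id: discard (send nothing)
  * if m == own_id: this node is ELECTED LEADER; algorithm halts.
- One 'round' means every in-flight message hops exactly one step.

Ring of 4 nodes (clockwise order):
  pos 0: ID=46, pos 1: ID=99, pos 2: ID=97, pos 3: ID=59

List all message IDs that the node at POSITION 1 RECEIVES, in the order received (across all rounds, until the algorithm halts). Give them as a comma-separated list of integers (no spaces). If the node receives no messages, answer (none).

Answer: 46,59,97,99

Derivation:
Round 1: pos1(id99) recv 46: drop; pos2(id97) recv 99: fwd; pos3(id59) recv 97: fwd; pos0(id46) recv 59: fwd
Round 2: pos3(id59) recv 99: fwd; pos0(id46) recv 97: fwd; pos1(id99) recv 59: drop
Round 3: pos0(id46) recv 99: fwd; pos1(id99) recv 97: drop
Round 4: pos1(id99) recv 99: ELECTED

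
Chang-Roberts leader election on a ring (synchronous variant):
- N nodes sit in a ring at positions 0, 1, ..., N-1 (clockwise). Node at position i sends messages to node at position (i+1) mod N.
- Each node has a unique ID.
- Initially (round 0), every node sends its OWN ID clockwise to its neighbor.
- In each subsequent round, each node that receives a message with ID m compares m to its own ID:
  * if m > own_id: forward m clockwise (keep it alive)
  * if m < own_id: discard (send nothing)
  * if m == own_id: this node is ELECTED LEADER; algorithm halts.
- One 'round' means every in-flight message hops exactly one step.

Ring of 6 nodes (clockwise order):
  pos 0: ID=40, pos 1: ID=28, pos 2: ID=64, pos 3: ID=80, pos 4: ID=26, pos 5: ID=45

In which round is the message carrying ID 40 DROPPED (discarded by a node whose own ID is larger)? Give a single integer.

Answer: 2

Derivation:
Round 1: pos1(id28) recv 40: fwd; pos2(id64) recv 28: drop; pos3(id80) recv 64: drop; pos4(id26) recv 80: fwd; pos5(id45) recv 26: drop; pos0(id40) recv 45: fwd
Round 2: pos2(id64) recv 40: drop; pos5(id45) recv 80: fwd; pos1(id28) recv 45: fwd
Round 3: pos0(id40) recv 80: fwd; pos2(id64) recv 45: drop
Round 4: pos1(id28) recv 80: fwd
Round 5: pos2(id64) recv 80: fwd
Round 6: pos3(id80) recv 80: ELECTED
Message ID 40 originates at pos 0; dropped at pos 2 in round 2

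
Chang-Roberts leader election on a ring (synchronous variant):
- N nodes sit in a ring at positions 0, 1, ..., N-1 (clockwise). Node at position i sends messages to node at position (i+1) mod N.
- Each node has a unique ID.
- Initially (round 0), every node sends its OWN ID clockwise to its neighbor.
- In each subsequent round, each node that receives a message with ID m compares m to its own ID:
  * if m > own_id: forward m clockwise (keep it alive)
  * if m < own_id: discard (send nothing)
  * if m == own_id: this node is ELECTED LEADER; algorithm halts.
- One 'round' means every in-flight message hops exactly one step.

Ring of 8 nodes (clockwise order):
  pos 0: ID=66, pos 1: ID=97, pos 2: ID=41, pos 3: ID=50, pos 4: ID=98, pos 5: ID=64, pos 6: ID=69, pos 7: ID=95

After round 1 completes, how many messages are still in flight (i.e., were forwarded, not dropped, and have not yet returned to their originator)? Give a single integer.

Answer: 3

Derivation:
Round 1: pos1(id97) recv 66: drop; pos2(id41) recv 97: fwd; pos3(id50) recv 41: drop; pos4(id98) recv 50: drop; pos5(id64) recv 98: fwd; pos6(id69) recv 64: drop; pos7(id95) recv 69: drop; pos0(id66) recv 95: fwd
After round 1: 3 messages still in flight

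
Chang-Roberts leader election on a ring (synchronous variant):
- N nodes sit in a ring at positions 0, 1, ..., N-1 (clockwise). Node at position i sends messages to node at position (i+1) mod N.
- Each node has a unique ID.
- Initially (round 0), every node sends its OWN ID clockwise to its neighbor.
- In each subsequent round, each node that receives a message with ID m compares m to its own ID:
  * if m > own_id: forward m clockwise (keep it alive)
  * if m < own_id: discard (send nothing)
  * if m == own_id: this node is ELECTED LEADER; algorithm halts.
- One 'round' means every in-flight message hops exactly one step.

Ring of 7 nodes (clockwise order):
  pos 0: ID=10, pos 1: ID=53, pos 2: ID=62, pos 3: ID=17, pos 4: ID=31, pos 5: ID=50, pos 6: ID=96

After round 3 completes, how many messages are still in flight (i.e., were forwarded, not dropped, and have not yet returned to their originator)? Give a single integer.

Round 1: pos1(id53) recv 10: drop; pos2(id62) recv 53: drop; pos3(id17) recv 62: fwd; pos4(id31) recv 17: drop; pos5(id50) recv 31: drop; pos6(id96) recv 50: drop; pos0(id10) recv 96: fwd
Round 2: pos4(id31) recv 62: fwd; pos1(id53) recv 96: fwd
Round 3: pos5(id50) recv 62: fwd; pos2(id62) recv 96: fwd
After round 3: 2 messages still in flight

Answer: 2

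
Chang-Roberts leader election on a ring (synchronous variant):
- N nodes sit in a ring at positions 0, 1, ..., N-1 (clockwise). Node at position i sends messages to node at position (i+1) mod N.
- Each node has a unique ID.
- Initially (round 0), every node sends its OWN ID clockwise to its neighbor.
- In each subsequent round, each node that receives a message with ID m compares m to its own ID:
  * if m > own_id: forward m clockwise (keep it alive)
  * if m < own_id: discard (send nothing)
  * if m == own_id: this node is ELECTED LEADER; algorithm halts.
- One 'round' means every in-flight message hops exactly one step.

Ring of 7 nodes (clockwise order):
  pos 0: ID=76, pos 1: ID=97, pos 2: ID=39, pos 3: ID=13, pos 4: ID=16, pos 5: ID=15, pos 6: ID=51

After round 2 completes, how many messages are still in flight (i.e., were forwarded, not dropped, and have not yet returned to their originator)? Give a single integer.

Round 1: pos1(id97) recv 76: drop; pos2(id39) recv 97: fwd; pos3(id13) recv 39: fwd; pos4(id16) recv 13: drop; pos5(id15) recv 16: fwd; pos6(id51) recv 15: drop; pos0(id76) recv 51: drop
Round 2: pos3(id13) recv 97: fwd; pos4(id16) recv 39: fwd; pos6(id51) recv 16: drop
After round 2: 2 messages still in flight

Answer: 2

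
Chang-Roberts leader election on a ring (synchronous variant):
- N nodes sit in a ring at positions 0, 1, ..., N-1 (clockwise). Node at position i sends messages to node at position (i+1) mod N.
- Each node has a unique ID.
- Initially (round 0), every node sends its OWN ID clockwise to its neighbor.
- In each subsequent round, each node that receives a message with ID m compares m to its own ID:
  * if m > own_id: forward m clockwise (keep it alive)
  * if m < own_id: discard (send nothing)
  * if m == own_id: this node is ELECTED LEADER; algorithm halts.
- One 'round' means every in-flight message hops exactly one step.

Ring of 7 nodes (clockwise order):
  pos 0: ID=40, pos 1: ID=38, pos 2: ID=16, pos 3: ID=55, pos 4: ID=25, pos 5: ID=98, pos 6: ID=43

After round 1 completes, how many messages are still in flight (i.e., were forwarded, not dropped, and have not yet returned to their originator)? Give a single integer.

Round 1: pos1(id38) recv 40: fwd; pos2(id16) recv 38: fwd; pos3(id55) recv 16: drop; pos4(id25) recv 55: fwd; pos5(id98) recv 25: drop; pos6(id43) recv 98: fwd; pos0(id40) recv 43: fwd
After round 1: 5 messages still in flight

Answer: 5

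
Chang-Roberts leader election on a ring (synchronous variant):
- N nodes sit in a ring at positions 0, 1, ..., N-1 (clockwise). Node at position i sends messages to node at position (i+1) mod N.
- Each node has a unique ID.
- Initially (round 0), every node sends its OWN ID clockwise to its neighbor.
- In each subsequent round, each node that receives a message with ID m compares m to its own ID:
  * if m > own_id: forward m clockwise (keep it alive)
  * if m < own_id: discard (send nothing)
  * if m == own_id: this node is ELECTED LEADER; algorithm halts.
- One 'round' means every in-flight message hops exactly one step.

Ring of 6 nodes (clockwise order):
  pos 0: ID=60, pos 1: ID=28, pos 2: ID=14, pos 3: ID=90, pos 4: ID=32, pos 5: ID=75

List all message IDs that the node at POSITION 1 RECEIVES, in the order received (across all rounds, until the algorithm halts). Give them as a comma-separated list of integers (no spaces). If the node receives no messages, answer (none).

Round 1: pos1(id28) recv 60: fwd; pos2(id14) recv 28: fwd; pos3(id90) recv 14: drop; pos4(id32) recv 90: fwd; pos5(id75) recv 32: drop; pos0(id60) recv 75: fwd
Round 2: pos2(id14) recv 60: fwd; pos3(id90) recv 28: drop; pos5(id75) recv 90: fwd; pos1(id28) recv 75: fwd
Round 3: pos3(id90) recv 60: drop; pos0(id60) recv 90: fwd; pos2(id14) recv 75: fwd
Round 4: pos1(id28) recv 90: fwd; pos3(id90) recv 75: drop
Round 5: pos2(id14) recv 90: fwd
Round 6: pos3(id90) recv 90: ELECTED

Answer: 60,75,90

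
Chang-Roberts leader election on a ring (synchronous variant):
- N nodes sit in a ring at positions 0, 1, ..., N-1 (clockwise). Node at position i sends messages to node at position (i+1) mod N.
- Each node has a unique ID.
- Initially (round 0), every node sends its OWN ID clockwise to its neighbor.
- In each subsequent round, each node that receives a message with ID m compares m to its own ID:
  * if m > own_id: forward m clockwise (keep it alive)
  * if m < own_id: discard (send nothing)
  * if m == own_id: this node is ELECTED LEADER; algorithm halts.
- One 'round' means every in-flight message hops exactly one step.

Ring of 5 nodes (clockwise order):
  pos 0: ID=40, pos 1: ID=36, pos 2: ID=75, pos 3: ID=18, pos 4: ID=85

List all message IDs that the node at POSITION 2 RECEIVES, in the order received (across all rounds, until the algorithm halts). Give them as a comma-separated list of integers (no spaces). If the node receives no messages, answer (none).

Answer: 36,40,85

Derivation:
Round 1: pos1(id36) recv 40: fwd; pos2(id75) recv 36: drop; pos3(id18) recv 75: fwd; pos4(id85) recv 18: drop; pos0(id40) recv 85: fwd
Round 2: pos2(id75) recv 40: drop; pos4(id85) recv 75: drop; pos1(id36) recv 85: fwd
Round 3: pos2(id75) recv 85: fwd
Round 4: pos3(id18) recv 85: fwd
Round 5: pos4(id85) recv 85: ELECTED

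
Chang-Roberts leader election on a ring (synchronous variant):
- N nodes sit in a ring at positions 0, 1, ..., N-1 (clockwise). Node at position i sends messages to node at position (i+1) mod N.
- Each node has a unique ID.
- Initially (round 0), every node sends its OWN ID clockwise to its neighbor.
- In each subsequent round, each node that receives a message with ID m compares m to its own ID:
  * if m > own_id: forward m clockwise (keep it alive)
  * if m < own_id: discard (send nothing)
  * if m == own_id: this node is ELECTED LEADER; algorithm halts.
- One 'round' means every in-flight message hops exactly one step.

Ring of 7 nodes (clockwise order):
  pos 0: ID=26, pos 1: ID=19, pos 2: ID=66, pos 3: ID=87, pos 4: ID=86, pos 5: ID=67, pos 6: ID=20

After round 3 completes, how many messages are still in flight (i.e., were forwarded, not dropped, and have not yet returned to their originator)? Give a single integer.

Round 1: pos1(id19) recv 26: fwd; pos2(id66) recv 19: drop; pos3(id87) recv 66: drop; pos4(id86) recv 87: fwd; pos5(id67) recv 86: fwd; pos6(id20) recv 67: fwd; pos0(id26) recv 20: drop
Round 2: pos2(id66) recv 26: drop; pos5(id67) recv 87: fwd; pos6(id20) recv 86: fwd; pos0(id26) recv 67: fwd
Round 3: pos6(id20) recv 87: fwd; pos0(id26) recv 86: fwd; pos1(id19) recv 67: fwd
After round 3: 3 messages still in flight

Answer: 3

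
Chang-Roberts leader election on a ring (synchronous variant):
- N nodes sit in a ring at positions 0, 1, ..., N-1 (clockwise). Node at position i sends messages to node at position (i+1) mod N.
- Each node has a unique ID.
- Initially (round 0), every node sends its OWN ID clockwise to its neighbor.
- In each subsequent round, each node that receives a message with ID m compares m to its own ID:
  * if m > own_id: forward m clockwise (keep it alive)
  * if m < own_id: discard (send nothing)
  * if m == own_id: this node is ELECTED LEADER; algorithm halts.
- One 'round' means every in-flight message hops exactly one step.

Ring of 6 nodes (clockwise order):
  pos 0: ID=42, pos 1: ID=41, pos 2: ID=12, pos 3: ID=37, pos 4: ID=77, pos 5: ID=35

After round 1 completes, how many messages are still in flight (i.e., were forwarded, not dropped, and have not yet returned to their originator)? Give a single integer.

Answer: 3

Derivation:
Round 1: pos1(id41) recv 42: fwd; pos2(id12) recv 41: fwd; pos3(id37) recv 12: drop; pos4(id77) recv 37: drop; pos5(id35) recv 77: fwd; pos0(id42) recv 35: drop
After round 1: 3 messages still in flight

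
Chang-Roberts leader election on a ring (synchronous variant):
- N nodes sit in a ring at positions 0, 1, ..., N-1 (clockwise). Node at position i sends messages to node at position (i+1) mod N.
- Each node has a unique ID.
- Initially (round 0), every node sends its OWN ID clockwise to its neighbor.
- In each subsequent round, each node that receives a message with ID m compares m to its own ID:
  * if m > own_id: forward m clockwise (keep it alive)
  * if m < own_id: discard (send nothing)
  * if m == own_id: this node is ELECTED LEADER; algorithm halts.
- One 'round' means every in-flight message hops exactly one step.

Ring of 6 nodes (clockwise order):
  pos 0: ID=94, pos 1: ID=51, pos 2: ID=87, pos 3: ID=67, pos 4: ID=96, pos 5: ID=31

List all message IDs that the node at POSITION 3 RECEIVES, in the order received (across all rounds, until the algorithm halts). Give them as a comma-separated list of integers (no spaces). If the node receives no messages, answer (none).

Round 1: pos1(id51) recv 94: fwd; pos2(id87) recv 51: drop; pos3(id67) recv 87: fwd; pos4(id96) recv 67: drop; pos5(id31) recv 96: fwd; pos0(id94) recv 31: drop
Round 2: pos2(id87) recv 94: fwd; pos4(id96) recv 87: drop; pos0(id94) recv 96: fwd
Round 3: pos3(id67) recv 94: fwd; pos1(id51) recv 96: fwd
Round 4: pos4(id96) recv 94: drop; pos2(id87) recv 96: fwd
Round 5: pos3(id67) recv 96: fwd
Round 6: pos4(id96) recv 96: ELECTED

Answer: 87,94,96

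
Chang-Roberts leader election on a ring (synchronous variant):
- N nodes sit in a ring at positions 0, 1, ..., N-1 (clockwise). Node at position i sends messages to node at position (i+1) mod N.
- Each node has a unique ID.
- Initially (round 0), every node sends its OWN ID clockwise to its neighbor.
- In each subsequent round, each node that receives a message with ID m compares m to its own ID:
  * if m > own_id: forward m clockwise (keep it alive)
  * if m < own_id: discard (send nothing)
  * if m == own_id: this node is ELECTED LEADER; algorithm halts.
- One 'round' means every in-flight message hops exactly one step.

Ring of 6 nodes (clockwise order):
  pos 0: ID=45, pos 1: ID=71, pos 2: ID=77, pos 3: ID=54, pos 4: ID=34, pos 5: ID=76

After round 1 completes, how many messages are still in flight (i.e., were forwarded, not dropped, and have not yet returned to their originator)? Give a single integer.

Round 1: pos1(id71) recv 45: drop; pos2(id77) recv 71: drop; pos3(id54) recv 77: fwd; pos4(id34) recv 54: fwd; pos5(id76) recv 34: drop; pos0(id45) recv 76: fwd
After round 1: 3 messages still in flight

Answer: 3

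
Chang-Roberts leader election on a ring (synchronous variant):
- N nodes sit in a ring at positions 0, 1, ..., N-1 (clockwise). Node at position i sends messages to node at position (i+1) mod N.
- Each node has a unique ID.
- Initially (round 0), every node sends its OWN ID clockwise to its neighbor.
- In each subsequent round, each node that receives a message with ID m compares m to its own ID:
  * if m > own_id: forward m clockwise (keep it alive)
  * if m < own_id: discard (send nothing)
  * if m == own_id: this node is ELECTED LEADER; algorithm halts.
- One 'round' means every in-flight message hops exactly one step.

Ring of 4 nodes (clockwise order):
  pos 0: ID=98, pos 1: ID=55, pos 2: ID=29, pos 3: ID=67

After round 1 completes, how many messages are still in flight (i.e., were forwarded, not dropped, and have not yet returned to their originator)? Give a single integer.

Round 1: pos1(id55) recv 98: fwd; pos2(id29) recv 55: fwd; pos3(id67) recv 29: drop; pos0(id98) recv 67: drop
After round 1: 2 messages still in flight

Answer: 2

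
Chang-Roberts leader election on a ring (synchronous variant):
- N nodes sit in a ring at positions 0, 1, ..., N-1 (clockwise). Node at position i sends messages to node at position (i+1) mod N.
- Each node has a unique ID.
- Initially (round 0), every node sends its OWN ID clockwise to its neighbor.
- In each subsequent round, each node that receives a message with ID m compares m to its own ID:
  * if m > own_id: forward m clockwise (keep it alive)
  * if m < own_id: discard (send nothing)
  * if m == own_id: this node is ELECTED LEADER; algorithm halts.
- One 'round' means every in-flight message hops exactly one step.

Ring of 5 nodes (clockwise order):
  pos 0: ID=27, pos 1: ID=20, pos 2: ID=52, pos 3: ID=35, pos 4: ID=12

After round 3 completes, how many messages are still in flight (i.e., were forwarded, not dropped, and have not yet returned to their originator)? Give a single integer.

Round 1: pos1(id20) recv 27: fwd; pos2(id52) recv 20: drop; pos3(id35) recv 52: fwd; pos4(id12) recv 35: fwd; pos0(id27) recv 12: drop
Round 2: pos2(id52) recv 27: drop; pos4(id12) recv 52: fwd; pos0(id27) recv 35: fwd
Round 3: pos0(id27) recv 52: fwd; pos1(id20) recv 35: fwd
After round 3: 2 messages still in flight

Answer: 2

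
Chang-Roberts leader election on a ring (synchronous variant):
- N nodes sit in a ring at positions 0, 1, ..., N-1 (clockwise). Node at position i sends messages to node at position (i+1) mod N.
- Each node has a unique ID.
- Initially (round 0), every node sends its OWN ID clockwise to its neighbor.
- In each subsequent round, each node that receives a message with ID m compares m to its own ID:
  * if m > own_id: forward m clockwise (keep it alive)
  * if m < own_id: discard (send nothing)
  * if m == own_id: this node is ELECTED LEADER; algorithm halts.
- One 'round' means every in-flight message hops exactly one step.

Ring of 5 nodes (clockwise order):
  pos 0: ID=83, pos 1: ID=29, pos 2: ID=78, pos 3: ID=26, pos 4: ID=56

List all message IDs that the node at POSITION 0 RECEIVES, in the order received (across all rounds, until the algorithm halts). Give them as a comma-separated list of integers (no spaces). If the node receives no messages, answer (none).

Answer: 56,78,83

Derivation:
Round 1: pos1(id29) recv 83: fwd; pos2(id78) recv 29: drop; pos3(id26) recv 78: fwd; pos4(id56) recv 26: drop; pos0(id83) recv 56: drop
Round 2: pos2(id78) recv 83: fwd; pos4(id56) recv 78: fwd
Round 3: pos3(id26) recv 83: fwd; pos0(id83) recv 78: drop
Round 4: pos4(id56) recv 83: fwd
Round 5: pos0(id83) recv 83: ELECTED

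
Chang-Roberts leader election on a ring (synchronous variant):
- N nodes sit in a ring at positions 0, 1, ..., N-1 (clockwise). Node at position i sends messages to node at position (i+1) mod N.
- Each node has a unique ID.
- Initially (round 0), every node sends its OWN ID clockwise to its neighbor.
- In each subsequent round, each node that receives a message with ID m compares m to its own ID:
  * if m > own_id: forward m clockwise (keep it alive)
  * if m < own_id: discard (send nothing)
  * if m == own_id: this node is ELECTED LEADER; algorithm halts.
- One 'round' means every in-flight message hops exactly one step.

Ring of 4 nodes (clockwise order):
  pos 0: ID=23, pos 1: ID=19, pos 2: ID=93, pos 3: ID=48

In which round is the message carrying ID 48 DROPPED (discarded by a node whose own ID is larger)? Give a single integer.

Round 1: pos1(id19) recv 23: fwd; pos2(id93) recv 19: drop; pos3(id48) recv 93: fwd; pos0(id23) recv 48: fwd
Round 2: pos2(id93) recv 23: drop; pos0(id23) recv 93: fwd; pos1(id19) recv 48: fwd
Round 3: pos1(id19) recv 93: fwd; pos2(id93) recv 48: drop
Round 4: pos2(id93) recv 93: ELECTED
Message ID 48 originates at pos 3; dropped at pos 2 in round 3

Answer: 3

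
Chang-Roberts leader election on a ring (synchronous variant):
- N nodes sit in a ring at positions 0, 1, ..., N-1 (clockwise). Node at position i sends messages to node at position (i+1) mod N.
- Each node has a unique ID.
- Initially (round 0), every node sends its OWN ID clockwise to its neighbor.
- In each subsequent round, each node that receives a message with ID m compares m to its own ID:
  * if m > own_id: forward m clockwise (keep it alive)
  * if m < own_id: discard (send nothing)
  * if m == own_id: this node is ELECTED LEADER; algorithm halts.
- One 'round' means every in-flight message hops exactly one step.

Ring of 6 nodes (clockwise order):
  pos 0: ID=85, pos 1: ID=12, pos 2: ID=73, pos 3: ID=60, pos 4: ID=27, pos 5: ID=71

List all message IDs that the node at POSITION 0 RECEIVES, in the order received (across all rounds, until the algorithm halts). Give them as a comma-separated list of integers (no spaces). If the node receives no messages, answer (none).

Round 1: pos1(id12) recv 85: fwd; pos2(id73) recv 12: drop; pos3(id60) recv 73: fwd; pos4(id27) recv 60: fwd; pos5(id71) recv 27: drop; pos0(id85) recv 71: drop
Round 2: pos2(id73) recv 85: fwd; pos4(id27) recv 73: fwd; pos5(id71) recv 60: drop
Round 3: pos3(id60) recv 85: fwd; pos5(id71) recv 73: fwd
Round 4: pos4(id27) recv 85: fwd; pos0(id85) recv 73: drop
Round 5: pos5(id71) recv 85: fwd
Round 6: pos0(id85) recv 85: ELECTED

Answer: 71,73,85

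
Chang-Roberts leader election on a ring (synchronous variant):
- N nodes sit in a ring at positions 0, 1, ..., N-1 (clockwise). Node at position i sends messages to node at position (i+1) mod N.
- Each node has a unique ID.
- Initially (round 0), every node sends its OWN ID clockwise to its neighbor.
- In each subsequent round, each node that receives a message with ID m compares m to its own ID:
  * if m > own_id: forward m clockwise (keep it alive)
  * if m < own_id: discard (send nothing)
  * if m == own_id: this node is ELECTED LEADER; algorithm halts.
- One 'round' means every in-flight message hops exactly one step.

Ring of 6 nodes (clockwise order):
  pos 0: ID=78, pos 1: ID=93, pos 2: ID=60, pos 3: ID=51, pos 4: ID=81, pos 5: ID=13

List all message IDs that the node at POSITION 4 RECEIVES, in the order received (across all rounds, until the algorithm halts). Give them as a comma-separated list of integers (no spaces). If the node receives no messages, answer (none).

Round 1: pos1(id93) recv 78: drop; pos2(id60) recv 93: fwd; pos3(id51) recv 60: fwd; pos4(id81) recv 51: drop; pos5(id13) recv 81: fwd; pos0(id78) recv 13: drop
Round 2: pos3(id51) recv 93: fwd; pos4(id81) recv 60: drop; pos0(id78) recv 81: fwd
Round 3: pos4(id81) recv 93: fwd; pos1(id93) recv 81: drop
Round 4: pos5(id13) recv 93: fwd
Round 5: pos0(id78) recv 93: fwd
Round 6: pos1(id93) recv 93: ELECTED

Answer: 51,60,93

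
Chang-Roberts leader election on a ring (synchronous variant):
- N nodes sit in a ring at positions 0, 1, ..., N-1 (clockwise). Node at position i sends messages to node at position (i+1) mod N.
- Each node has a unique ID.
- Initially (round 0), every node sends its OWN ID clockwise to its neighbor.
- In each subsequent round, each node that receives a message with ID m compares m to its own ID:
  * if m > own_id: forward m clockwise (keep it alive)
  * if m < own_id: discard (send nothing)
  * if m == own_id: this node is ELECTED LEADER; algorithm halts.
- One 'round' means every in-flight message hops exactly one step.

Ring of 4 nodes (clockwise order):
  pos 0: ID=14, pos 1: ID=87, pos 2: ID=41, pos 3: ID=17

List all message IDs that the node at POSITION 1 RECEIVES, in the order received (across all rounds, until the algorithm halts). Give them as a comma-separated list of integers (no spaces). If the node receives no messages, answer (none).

Answer: 14,17,41,87

Derivation:
Round 1: pos1(id87) recv 14: drop; pos2(id41) recv 87: fwd; pos3(id17) recv 41: fwd; pos0(id14) recv 17: fwd
Round 2: pos3(id17) recv 87: fwd; pos0(id14) recv 41: fwd; pos1(id87) recv 17: drop
Round 3: pos0(id14) recv 87: fwd; pos1(id87) recv 41: drop
Round 4: pos1(id87) recv 87: ELECTED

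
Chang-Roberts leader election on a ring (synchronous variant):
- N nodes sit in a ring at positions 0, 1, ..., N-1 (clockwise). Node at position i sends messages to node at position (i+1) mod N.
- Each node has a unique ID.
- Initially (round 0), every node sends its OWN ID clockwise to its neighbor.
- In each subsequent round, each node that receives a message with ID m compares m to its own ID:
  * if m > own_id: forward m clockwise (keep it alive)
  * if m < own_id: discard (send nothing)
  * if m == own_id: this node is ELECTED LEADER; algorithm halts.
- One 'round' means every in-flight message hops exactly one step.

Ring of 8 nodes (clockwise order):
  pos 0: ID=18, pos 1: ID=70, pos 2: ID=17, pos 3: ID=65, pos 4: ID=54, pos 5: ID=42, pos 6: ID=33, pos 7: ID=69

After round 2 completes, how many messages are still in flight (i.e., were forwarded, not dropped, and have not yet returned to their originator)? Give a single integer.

Answer: 3

Derivation:
Round 1: pos1(id70) recv 18: drop; pos2(id17) recv 70: fwd; pos3(id65) recv 17: drop; pos4(id54) recv 65: fwd; pos5(id42) recv 54: fwd; pos6(id33) recv 42: fwd; pos7(id69) recv 33: drop; pos0(id18) recv 69: fwd
Round 2: pos3(id65) recv 70: fwd; pos5(id42) recv 65: fwd; pos6(id33) recv 54: fwd; pos7(id69) recv 42: drop; pos1(id70) recv 69: drop
After round 2: 3 messages still in flight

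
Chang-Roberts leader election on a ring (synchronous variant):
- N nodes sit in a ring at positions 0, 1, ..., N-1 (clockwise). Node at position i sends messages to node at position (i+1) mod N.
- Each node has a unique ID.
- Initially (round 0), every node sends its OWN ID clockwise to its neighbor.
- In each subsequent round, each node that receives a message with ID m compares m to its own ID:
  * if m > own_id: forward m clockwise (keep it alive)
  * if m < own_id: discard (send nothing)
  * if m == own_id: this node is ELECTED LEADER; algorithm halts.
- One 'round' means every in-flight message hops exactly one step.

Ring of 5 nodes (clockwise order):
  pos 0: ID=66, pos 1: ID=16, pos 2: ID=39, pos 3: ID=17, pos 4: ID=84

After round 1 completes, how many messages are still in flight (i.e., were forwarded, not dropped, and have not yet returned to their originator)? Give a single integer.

Answer: 3

Derivation:
Round 1: pos1(id16) recv 66: fwd; pos2(id39) recv 16: drop; pos3(id17) recv 39: fwd; pos4(id84) recv 17: drop; pos0(id66) recv 84: fwd
After round 1: 3 messages still in flight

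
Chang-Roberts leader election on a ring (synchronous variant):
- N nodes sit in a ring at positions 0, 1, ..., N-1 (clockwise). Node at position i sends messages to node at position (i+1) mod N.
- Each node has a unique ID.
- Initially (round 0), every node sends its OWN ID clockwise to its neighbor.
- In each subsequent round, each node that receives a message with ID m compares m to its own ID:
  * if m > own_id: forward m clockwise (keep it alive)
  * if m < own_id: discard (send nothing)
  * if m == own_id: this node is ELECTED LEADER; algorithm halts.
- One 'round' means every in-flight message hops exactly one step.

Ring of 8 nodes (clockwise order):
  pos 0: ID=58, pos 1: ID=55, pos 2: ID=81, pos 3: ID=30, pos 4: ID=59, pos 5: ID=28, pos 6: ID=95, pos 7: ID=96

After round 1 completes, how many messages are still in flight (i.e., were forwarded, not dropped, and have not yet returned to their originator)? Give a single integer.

Round 1: pos1(id55) recv 58: fwd; pos2(id81) recv 55: drop; pos3(id30) recv 81: fwd; pos4(id59) recv 30: drop; pos5(id28) recv 59: fwd; pos6(id95) recv 28: drop; pos7(id96) recv 95: drop; pos0(id58) recv 96: fwd
After round 1: 4 messages still in flight

Answer: 4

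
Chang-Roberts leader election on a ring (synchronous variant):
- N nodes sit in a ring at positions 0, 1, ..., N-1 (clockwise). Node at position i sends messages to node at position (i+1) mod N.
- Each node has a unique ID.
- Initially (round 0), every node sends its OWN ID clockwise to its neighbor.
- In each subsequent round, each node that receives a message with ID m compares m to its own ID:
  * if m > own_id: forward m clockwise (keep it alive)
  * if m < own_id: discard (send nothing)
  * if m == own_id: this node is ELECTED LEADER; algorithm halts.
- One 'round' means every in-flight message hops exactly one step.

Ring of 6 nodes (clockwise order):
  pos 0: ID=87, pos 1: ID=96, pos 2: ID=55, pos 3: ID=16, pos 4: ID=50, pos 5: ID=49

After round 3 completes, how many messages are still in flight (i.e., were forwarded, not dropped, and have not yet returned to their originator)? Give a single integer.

Answer: 2

Derivation:
Round 1: pos1(id96) recv 87: drop; pos2(id55) recv 96: fwd; pos3(id16) recv 55: fwd; pos4(id50) recv 16: drop; pos5(id49) recv 50: fwd; pos0(id87) recv 49: drop
Round 2: pos3(id16) recv 96: fwd; pos4(id50) recv 55: fwd; pos0(id87) recv 50: drop
Round 3: pos4(id50) recv 96: fwd; pos5(id49) recv 55: fwd
After round 3: 2 messages still in flight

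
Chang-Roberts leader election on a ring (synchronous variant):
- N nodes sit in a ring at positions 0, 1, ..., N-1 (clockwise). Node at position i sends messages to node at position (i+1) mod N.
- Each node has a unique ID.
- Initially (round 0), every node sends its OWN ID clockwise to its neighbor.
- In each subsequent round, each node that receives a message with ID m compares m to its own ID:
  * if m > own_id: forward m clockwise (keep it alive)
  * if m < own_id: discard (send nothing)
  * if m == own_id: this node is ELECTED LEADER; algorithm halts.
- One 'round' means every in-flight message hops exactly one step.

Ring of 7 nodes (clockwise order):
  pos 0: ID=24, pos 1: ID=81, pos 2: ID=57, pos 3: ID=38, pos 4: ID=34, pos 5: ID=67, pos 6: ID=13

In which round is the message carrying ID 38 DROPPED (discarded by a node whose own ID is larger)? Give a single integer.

Round 1: pos1(id81) recv 24: drop; pos2(id57) recv 81: fwd; pos3(id38) recv 57: fwd; pos4(id34) recv 38: fwd; pos5(id67) recv 34: drop; pos6(id13) recv 67: fwd; pos0(id24) recv 13: drop
Round 2: pos3(id38) recv 81: fwd; pos4(id34) recv 57: fwd; pos5(id67) recv 38: drop; pos0(id24) recv 67: fwd
Round 3: pos4(id34) recv 81: fwd; pos5(id67) recv 57: drop; pos1(id81) recv 67: drop
Round 4: pos5(id67) recv 81: fwd
Round 5: pos6(id13) recv 81: fwd
Round 6: pos0(id24) recv 81: fwd
Round 7: pos1(id81) recv 81: ELECTED
Message ID 38 originates at pos 3; dropped at pos 5 in round 2

Answer: 2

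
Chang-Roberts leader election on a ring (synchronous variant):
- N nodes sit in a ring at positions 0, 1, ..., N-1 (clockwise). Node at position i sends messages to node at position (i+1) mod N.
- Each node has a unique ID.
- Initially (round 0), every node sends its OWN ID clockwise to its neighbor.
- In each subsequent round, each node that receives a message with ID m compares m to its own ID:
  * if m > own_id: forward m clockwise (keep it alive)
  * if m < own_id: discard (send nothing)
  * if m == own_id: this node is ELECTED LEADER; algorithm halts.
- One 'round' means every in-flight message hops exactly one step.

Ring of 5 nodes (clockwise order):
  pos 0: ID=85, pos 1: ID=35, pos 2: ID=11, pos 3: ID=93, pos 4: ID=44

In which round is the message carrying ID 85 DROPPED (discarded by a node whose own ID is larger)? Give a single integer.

Answer: 3

Derivation:
Round 1: pos1(id35) recv 85: fwd; pos2(id11) recv 35: fwd; pos3(id93) recv 11: drop; pos4(id44) recv 93: fwd; pos0(id85) recv 44: drop
Round 2: pos2(id11) recv 85: fwd; pos3(id93) recv 35: drop; pos0(id85) recv 93: fwd
Round 3: pos3(id93) recv 85: drop; pos1(id35) recv 93: fwd
Round 4: pos2(id11) recv 93: fwd
Round 5: pos3(id93) recv 93: ELECTED
Message ID 85 originates at pos 0; dropped at pos 3 in round 3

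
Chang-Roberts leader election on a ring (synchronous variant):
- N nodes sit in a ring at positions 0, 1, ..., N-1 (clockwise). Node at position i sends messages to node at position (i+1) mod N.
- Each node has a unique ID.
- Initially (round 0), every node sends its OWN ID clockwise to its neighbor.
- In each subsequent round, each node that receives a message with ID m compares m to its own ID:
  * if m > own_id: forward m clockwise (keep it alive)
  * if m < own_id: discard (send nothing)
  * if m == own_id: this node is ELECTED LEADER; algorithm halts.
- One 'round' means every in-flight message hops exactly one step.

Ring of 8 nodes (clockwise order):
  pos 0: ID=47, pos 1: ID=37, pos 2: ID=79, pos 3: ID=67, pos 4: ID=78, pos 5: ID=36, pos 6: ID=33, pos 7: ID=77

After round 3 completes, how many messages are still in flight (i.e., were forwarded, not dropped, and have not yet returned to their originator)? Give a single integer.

Answer: 2

Derivation:
Round 1: pos1(id37) recv 47: fwd; pos2(id79) recv 37: drop; pos3(id67) recv 79: fwd; pos4(id78) recv 67: drop; pos5(id36) recv 78: fwd; pos6(id33) recv 36: fwd; pos7(id77) recv 33: drop; pos0(id47) recv 77: fwd
Round 2: pos2(id79) recv 47: drop; pos4(id78) recv 79: fwd; pos6(id33) recv 78: fwd; pos7(id77) recv 36: drop; pos1(id37) recv 77: fwd
Round 3: pos5(id36) recv 79: fwd; pos7(id77) recv 78: fwd; pos2(id79) recv 77: drop
After round 3: 2 messages still in flight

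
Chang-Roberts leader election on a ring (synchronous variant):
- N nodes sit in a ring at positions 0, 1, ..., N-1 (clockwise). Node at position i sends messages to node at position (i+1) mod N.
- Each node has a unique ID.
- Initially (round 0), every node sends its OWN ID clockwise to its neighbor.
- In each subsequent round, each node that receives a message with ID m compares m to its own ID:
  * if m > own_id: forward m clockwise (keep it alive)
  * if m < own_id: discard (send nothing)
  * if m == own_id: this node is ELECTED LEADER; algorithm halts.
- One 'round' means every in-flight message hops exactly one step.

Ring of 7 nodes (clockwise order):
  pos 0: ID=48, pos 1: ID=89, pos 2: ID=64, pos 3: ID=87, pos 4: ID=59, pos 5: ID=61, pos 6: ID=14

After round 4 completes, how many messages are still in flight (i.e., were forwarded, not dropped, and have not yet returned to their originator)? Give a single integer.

Round 1: pos1(id89) recv 48: drop; pos2(id64) recv 89: fwd; pos3(id87) recv 64: drop; pos4(id59) recv 87: fwd; pos5(id61) recv 59: drop; pos6(id14) recv 61: fwd; pos0(id48) recv 14: drop
Round 2: pos3(id87) recv 89: fwd; pos5(id61) recv 87: fwd; pos0(id48) recv 61: fwd
Round 3: pos4(id59) recv 89: fwd; pos6(id14) recv 87: fwd; pos1(id89) recv 61: drop
Round 4: pos5(id61) recv 89: fwd; pos0(id48) recv 87: fwd
After round 4: 2 messages still in flight

Answer: 2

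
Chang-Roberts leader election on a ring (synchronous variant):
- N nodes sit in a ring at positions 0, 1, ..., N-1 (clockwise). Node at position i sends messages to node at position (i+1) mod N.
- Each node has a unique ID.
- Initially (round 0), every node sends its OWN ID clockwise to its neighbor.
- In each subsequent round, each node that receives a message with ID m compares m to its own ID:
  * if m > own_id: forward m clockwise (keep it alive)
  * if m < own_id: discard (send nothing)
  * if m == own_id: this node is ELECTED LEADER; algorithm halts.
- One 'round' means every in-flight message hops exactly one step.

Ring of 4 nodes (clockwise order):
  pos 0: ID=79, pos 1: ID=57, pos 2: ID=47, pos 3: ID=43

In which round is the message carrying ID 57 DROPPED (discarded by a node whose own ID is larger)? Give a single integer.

Round 1: pos1(id57) recv 79: fwd; pos2(id47) recv 57: fwd; pos3(id43) recv 47: fwd; pos0(id79) recv 43: drop
Round 2: pos2(id47) recv 79: fwd; pos3(id43) recv 57: fwd; pos0(id79) recv 47: drop
Round 3: pos3(id43) recv 79: fwd; pos0(id79) recv 57: drop
Round 4: pos0(id79) recv 79: ELECTED
Message ID 57 originates at pos 1; dropped at pos 0 in round 3

Answer: 3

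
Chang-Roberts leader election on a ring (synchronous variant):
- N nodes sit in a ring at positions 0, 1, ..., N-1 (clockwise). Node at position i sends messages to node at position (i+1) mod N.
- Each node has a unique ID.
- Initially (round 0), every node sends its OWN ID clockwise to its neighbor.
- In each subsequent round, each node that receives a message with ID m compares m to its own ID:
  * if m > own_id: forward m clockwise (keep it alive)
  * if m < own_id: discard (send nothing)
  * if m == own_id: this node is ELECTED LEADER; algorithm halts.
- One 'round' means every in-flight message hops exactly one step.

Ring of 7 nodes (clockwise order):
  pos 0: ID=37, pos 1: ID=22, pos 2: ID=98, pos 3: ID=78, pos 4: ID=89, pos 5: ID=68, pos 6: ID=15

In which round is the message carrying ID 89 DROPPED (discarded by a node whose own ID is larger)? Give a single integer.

Answer: 5

Derivation:
Round 1: pos1(id22) recv 37: fwd; pos2(id98) recv 22: drop; pos3(id78) recv 98: fwd; pos4(id89) recv 78: drop; pos5(id68) recv 89: fwd; pos6(id15) recv 68: fwd; pos0(id37) recv 15: drop
Round 2: pos2(id98) recv 37: drop; pos4(id89) recv 98: fwd; pos6(id15) recv 89: fwd; pos0(id37) recv 68: fwd
Round 3: pos5(id68) recv 98: fwd; pos0(id37) recv 89: fwd; pos1(id22) recv 68: fwd
Round 4: pos6(id15) recv 98: fwd; pos1(id22) recv 89: fwd; pos2(id98) recv 68: drop
Round 5: pos0(id37) recv 98: fwd; pos2(id98) recv 89: drop
Round 6: pos1(id22) recv 98: fwd
Round 7: pos2(id98) recv 98: ELECTED
Message ID 89 originates at pos 4; dropped at pos 2 in round 5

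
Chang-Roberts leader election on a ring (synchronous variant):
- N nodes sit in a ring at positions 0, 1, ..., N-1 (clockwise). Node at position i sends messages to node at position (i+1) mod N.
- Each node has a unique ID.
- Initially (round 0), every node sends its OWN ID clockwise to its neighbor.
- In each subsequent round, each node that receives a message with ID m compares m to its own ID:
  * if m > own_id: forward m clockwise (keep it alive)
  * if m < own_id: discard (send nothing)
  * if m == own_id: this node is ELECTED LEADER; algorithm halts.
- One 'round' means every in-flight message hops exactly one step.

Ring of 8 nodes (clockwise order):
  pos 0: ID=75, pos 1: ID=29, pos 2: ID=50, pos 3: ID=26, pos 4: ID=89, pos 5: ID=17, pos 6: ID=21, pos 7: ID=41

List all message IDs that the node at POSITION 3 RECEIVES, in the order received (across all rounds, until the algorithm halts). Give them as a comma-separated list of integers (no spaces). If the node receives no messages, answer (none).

Answer: 50,75,89

Derivation:
Round 1: pos1(id29) recv 75: fwd; pos2(id50) recv 29: drop; pos3(id26) recv 50: fwd; pos4(id89) recv 26: drop; pos5(id17) recv 89: fwd; pos6(id21) recv 17: drop; pos7(id41) recv 21: drop; pos0(id75) recv 41: drop
Round 2: pos2(id50) recv 75: fwd; pos4(id89) recv 50: drop; pos6(id21) recv 89: fwd
Round 3: pos3(id26) recv 75: fwd; pos7(id41) recv 89: fwd
Round 4: pos4(id89) recv 75: drop; pos0(id75) recv 89: fwd
Round 5: pos1(id29) recv 89: fwd
Round 6: pos2(id50) recv 89: fwd
Round 7: pos3(id26) recv 89: fwd
Round 8: pos4(id89) recv 89: ELECTED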